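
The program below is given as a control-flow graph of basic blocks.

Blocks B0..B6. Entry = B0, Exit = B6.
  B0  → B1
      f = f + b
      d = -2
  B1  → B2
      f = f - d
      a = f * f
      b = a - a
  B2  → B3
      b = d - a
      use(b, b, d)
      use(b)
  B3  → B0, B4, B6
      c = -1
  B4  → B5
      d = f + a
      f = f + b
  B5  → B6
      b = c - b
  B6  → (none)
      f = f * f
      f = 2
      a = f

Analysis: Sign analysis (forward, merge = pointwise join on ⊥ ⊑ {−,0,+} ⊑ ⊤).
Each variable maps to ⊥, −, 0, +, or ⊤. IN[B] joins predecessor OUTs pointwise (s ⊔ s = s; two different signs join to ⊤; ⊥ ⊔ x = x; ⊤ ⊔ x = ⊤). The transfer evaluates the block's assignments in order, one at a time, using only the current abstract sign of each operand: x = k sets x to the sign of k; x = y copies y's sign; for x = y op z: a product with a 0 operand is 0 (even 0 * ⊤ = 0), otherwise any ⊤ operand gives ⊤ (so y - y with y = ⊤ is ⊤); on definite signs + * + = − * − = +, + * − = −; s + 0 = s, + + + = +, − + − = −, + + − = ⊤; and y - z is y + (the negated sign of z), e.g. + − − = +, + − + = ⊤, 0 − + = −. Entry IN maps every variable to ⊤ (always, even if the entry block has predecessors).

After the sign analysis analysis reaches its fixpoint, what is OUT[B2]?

Answer: {a: ⊤, b: ⊤, c: ⊤, d: -, e: ⊤, f: ⊤}

Derivation:
Fixpoint table:
  B0:  IN=(all ⊤)  OUT={d:-; rest ⊤}
  B1:  IN={d:-; rest ⊤}  OUT={d:-; rest ⊤}
  B2:  IN={d:-; rest ⊤}  OUT={d:-; rest ⊤}
  B3:  IN={d:-; rest ⊤}  OUT={c:-, d:-; rest ⊤}
  B4:  IN={c:-, d:-; rest ⊤}  OUT={c:-; rest ⊤}
  B5:  IN={c:-; rest ⊤}  OUT={c:-; rest ⊤}
  B6:  IN={c:-; rest ⊤}  OUT={a:+, c:-, f:+; rest ⊤}

Merge at B2: IN[B2] = OUT[B1] = {a: ⊤, b: ⊤, c: ⊤, d: -, e: ⊤, f: ⊤}
Applying B2's transfer function to that IN value gives OUT[B2] (row B2 above).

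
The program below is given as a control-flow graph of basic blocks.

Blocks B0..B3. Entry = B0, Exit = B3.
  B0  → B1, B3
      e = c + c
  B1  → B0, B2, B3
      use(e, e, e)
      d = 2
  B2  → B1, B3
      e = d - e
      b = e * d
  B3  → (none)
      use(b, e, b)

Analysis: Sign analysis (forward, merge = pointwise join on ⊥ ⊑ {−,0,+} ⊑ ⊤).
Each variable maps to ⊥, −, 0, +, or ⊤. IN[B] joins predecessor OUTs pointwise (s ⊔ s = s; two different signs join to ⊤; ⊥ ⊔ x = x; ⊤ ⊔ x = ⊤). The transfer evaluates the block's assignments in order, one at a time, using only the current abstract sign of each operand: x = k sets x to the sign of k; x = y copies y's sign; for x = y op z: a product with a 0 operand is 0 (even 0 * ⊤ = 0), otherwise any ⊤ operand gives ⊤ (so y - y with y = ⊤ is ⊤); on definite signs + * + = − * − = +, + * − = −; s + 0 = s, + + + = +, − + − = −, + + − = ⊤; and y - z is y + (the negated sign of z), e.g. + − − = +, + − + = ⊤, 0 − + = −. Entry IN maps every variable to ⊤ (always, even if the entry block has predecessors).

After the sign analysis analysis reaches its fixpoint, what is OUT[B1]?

Converged values:
  B0:   IN=(all ⊤)   OUT=(all ⊤)
  B1:   IN=(all ⊤)   OUT={d:+; rest ⊤}
  B2:   IN={d:+; rest ⊤}   OUT={d:+; rest ⊤}
  B3:   IN=(all ⊤)   OUT=(all ⊤)

Merge at B1: IN[B1] = OUT[B0] ⊔ OUT[B2] = {a: ⊤, b: ⊤, c: ⊤, d: ⊤, e: ⊤, f: ⊤}
Applying B1's transfer function to that IN value gives OUT[B1] (row B1 above).

Answer: {a: ⊤, b: ⊤, c: ⊤, d: +, e: ⊤, f: ⊤}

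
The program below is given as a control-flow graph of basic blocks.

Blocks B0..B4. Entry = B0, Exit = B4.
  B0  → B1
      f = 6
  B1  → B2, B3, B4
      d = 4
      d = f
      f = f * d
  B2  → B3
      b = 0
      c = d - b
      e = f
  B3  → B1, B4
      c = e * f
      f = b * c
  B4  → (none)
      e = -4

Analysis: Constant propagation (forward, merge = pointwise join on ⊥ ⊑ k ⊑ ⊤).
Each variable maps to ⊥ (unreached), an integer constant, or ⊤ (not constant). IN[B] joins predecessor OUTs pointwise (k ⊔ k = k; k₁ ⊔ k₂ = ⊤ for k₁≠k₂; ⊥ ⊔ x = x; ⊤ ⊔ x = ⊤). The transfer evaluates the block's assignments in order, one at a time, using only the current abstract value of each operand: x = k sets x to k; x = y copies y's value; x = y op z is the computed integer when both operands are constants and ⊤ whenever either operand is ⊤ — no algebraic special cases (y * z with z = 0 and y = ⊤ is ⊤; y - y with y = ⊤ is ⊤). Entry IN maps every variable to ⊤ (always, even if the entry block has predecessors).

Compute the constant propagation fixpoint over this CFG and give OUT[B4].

Answer: {a: ⊤, b: ⊤, c: ⊤, d: ⊤, e: -4, f: ⊤}

Trace:
Per-block solution:
  B0: | IN=(all ⊤) | OUT={f:6; rest ⊤}
  B1: | IN=(all ⊤) | OUT=(all ⊤)
  B2: | IN=(all ⊤) | OUT={b:0; rest ⊤}
  B3: | IN=(all ⊤) | OUT=(all ⊤)
  B4: | IN=(all ⊤) | OUT={e:-4; rest ⊤}

Merge at B4: IN[B4] = OUT[B1] ⊔ OUT[B3] = {a: ⊤, b: ⊤, c: ⊤, d: ⊤, e: ⊤, f: ⊤}
Applying B4's transfer function to that IN value gives OUT[B4] (row B4 above).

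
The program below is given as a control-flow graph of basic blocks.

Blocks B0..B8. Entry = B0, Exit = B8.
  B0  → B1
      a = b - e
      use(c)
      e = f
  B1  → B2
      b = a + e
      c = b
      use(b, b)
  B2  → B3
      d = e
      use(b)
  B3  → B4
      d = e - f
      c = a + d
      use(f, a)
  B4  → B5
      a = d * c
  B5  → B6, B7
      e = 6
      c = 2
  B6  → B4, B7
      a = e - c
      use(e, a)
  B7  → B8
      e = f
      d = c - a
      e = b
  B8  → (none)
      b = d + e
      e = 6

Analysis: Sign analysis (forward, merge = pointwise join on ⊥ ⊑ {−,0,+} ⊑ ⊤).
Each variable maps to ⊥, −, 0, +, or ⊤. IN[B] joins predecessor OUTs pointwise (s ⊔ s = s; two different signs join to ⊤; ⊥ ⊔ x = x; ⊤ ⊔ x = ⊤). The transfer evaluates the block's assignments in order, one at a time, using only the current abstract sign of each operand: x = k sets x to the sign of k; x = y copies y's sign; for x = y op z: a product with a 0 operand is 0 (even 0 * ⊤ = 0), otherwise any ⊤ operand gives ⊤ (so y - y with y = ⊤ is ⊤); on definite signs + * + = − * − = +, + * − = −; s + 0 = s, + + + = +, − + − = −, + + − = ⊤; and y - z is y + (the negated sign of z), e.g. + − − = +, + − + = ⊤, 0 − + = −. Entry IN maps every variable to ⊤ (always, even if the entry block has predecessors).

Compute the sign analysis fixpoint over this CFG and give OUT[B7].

Per-block solution:
  B0:   IN=(all ⊤)   OUT=(all ⊤)
  B1:   IN=(all ⊤)   OUT=(all ⊤)
  B2:   IN=(all ⊤)   OUT=(all ⊤)
  B3:   IN=(all ⊤)   OUT=(all ⊤)
  B4:   IN=(all ⊤)   OUT=(all ⊤)
  B5:   IN=(all ⊤)   OUT={c:+, e:+; rest ⊤}
  B6:   IN={c:+, e:+; rest ⊤}   OUT={c:+, e:+; rest ⊤}
  B7:   IN={c:+, e:+; rest ⊤}   OUT={c:+; rest ⊤}
  B8:   IN={c:+; rest ⊤}   OUT={c:+, e:+; rest ⊤}

Merge at B7: IN[B7] = OUT[B5] ⊔ OUT[B6] = {a: ⊤, b: ⊤, c: +, d: ⊤, e: +, f: ⊤}
Applying B7's transfer function to that IN value gives OUT[B7] (row B7 above).

Answer: {a: ⊤, b: ⊤, c: +, d: ⊤, e: ⊤, f: ⊤}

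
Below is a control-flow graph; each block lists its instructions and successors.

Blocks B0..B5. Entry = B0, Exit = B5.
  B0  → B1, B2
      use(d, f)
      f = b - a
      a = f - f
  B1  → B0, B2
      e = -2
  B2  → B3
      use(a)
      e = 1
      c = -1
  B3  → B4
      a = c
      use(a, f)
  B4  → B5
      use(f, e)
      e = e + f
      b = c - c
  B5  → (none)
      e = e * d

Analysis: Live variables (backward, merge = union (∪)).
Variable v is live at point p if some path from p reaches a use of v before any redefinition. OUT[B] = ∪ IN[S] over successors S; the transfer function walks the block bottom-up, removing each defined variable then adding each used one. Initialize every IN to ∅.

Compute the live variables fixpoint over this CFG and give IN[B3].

Answer: {c, d, e, f}

Working:
Fixpoint table:
  B0: | IN={a, b, d, f} | OUT={a, b, d, f}
  B1: | IN={a, b, d, f} | OUT={a, b, d, f}
  B2: | IN={a, d, f} | OUT={c, d, e, f}
  B3: | IN={c, d, e, f} | OUT={c, d, e, f}
  B4: | IN={c, d, e, f} | OUT={d, e}
  B5: | IN={d, e} | OUT={}

Merge at B3: OUT[B3] = IN[B4] = {c, d, e, f}
Applying B3's transfer function to that OUT value gives IN[B3] (row B3 above).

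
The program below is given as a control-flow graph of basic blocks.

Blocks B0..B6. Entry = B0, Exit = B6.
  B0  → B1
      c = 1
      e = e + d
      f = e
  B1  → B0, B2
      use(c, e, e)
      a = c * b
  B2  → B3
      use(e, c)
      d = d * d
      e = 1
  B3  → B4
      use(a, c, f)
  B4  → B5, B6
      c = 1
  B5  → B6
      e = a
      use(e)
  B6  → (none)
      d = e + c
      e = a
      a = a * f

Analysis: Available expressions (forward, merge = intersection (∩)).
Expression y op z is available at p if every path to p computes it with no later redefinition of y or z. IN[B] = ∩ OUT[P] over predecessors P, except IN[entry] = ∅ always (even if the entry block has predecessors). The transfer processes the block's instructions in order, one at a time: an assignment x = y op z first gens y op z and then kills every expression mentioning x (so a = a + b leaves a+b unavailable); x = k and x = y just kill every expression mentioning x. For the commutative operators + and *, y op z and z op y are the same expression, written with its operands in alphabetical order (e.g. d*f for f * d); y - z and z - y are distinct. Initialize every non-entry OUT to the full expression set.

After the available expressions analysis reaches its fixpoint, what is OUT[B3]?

Answer: {b*c}

Trace:
Converged values:
  B0:   IN={}   OUT={}
  B1:   IN={}   OUT={b*c}
  B2:   IN={b*c}   OUT={b*c}
  B3:   IN={b*c}   OUT={b*c}
  B4:   IN={b*c}   OUT={}
  B5:   IN={}   OUT={}
  B6:   IN={}   OUT={}

Merge at B3: IN[B3] = OUT[B2] = {b*c}
Applying B3's transfer function to that IN value gives OUT[B3] (row B3 above).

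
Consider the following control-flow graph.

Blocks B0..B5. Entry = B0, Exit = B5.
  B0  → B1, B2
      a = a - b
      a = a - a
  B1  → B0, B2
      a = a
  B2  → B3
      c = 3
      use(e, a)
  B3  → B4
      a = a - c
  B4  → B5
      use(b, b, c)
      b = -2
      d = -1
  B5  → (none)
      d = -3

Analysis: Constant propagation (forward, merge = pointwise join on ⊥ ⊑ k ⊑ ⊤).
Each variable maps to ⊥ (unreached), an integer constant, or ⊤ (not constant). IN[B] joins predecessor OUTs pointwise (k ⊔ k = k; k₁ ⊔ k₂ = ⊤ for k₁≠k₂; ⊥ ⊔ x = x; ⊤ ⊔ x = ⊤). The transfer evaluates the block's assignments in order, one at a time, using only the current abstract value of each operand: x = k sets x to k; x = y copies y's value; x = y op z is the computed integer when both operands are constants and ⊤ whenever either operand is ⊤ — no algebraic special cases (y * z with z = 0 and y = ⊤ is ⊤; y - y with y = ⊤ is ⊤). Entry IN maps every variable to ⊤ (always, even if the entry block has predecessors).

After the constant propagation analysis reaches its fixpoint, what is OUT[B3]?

Answer: {a: ⊤, b: ⊤, c: 3, d: ⊤, e: ⊤, f: ⊤}

Derivation:
Per-block solution:
  B0:   IN=(all ⊤)   OUT=(all ⊤)
  B1:   IN=(all ⊤)   OUT=(all ⊤)
  B2:   IN=(all ⊤)   OUT={c:3; rest ⊤}
  B3:   IN={c:3; rest ⊤}   OUT={c:3; rest ⊤}
  B4:   IN={c:3; rest ⊤}   OUT={b:-2, c:3, d:-1; rest ⊤}
  B5:   IN={b:-2, c:3, d:-1; rest ⊤}   OUT={b:-2, c:3, d:-3; rest ⊤}

Merge at B3: IN[B3] = OUT[B2] = {a: ⊤, b: ⊤, c: 3, d: ⊤, e: ⊤, f: ⊤}
Applying B3's transfer function to that IN value gives OUT[B3] (row B3 above).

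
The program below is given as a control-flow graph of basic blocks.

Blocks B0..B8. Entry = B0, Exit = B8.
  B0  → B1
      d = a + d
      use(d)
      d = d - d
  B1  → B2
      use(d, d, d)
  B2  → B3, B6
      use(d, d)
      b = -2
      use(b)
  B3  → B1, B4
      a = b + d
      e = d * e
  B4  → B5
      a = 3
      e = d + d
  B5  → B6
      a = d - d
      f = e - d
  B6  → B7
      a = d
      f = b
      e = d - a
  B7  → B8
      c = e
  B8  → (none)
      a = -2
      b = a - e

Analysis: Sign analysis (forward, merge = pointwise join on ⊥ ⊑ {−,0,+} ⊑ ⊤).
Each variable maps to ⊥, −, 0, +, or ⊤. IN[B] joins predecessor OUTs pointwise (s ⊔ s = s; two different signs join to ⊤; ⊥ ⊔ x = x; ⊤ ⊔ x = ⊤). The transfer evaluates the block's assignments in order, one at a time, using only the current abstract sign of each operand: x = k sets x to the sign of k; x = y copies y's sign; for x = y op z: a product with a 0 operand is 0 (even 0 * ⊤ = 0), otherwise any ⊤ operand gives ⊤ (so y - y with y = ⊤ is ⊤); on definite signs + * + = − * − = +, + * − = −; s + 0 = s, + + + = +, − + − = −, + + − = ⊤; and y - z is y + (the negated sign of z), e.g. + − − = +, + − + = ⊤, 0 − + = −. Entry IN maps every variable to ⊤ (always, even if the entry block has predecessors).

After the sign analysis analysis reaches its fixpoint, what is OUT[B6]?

Converged values:
  B0:   IN=(all ⊤)   OUT=(all ⊤)
  B1:   IN=(all ⊤)   OUT=(all ⊤)
  B2:   IN=(all ⊤)   OUT={b:-; rest ⊤}
  B3:   IN={b:-; rest ⊤}   OUT={b:-; rest ⊤}
  B4:   IN={b:-; rest ⊤}   OUT={a:+, b:-; rest ⊤}
  B5:   IN={a:+, b:-; rest ⊤}   OUT={b:-; rest ⊤}
  B6:   IN={b:-; rest ⊤}   OUT={b:-, f:-; rest ⊤}
  B7:   IN={b:-, f:-; rest ⊤}   OUT={b:-, f:-; rest ⊤}
  B8:   IN={b:-, f:-; rest ⊤}   OUT={a:-, f:-; rest ⊤}

Merge at B6: IN[B6] = OUT[B2] ⊔ OUT[B5] = {a: ⊤, b: -, c: ⊤, d: ⊤, e: ⊤, f: ⊤}
Applying B6's transfer function to that IN value gives OUT[B6] (row B6 above).

Answer: {a: ⊤, b: -, c: ⊤, d: ⊤, e: ⊤, f: -}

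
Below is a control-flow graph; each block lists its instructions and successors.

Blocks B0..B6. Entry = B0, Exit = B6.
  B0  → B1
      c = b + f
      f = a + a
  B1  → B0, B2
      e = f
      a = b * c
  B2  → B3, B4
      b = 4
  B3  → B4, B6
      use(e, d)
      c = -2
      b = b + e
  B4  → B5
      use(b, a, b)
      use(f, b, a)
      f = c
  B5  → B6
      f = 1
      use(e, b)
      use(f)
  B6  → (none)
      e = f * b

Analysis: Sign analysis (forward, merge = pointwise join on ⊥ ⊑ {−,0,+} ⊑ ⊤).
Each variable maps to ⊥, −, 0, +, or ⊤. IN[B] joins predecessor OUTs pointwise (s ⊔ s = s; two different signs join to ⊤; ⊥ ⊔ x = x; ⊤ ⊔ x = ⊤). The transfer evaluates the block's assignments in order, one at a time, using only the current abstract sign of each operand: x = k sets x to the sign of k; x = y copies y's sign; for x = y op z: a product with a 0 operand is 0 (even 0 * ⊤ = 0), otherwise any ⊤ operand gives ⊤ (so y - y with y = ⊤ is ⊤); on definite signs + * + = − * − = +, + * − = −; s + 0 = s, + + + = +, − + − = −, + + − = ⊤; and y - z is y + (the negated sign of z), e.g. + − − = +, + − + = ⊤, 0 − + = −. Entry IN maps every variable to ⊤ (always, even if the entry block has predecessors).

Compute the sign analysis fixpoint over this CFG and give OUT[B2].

Fixpoint table:
  B0:  IN=(all ⊤)  OUT=(all ⊤)
  B1:  IN=(all ⊤)  OUT=(all ⊤)
  B2:  IN=(all ⊤)  OUT={b:+; rest ⊤}
  B3:  IN={b:+; rest ⊤}  OUT={c:-; rest ⊤}
  B4:  IN=(all ⊤)  OUT=(all ⊤)
  B5:  IN=(all ⊤)  OUT={f:+; rest ⊤}
  B6:  IN=(all ⊤)  OUT=(all ⊤)

Merge at B2: IN[B2] = OUT[B1] = {a: ⊤, b: ⊤, c: ⊤, d: ⊤, e: ⊤, f: ⊤}
Applying B2's transfer function to that IN value gives OUT[B2] (row B2 above).

Answer: {a: ⊤, b: +, c: ⊤, d: ⊤, e: ⊤, f: ⊤}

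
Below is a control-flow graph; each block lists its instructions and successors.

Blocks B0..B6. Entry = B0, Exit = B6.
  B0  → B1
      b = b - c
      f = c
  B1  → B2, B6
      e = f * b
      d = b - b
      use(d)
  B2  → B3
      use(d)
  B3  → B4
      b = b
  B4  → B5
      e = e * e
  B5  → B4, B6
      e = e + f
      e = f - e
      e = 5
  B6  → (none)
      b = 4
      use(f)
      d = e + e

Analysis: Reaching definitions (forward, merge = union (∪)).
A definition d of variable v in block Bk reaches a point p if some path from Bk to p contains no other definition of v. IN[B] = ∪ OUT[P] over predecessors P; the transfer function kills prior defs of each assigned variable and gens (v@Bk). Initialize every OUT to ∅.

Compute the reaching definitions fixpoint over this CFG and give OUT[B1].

Answer: {b@B0, d@B1, e@B1, f@B0}

Working:
Fixpoint table:
  B0:   IN={}   OUT={b@B0, f@B0}
  B1:   IN={b@B0, f@B0}   OUT={b@B0, d@B1, e@B1, f@B0}
  B2:   IN={b@B0, d@B1, e@B1, f@B0}   OUT={b@B0, d@B1, e@B1, f@B0}
  B3:   IN={b@B0, d@B1, e@B1, f@B0}   OUT={b@B3, d@B1, e@B1, f@B0}
  B4:   IN={b@B3, d@B1, e@B1, e@B5, f@B0}   OUT={b@B3, d@B1, e@B4, f@B0}
  B5:   IN={b@B3, d@B1, e@B4, f@B0}   OUT={b@B3, d@B1, e@B5, f@B0}
  B6:   IN={b@B0, b@B3, d@B1, e@B1, e@B5, f@B0}   OUT={b@B6, d@B6, e@B1, e@B5, f@B0}

Merge at B1: IN[B1] = OUT[B0] = {b@B0, f@B0}
Applying B1's transfer function to that IN value gives OUT[B1] (row B1 above).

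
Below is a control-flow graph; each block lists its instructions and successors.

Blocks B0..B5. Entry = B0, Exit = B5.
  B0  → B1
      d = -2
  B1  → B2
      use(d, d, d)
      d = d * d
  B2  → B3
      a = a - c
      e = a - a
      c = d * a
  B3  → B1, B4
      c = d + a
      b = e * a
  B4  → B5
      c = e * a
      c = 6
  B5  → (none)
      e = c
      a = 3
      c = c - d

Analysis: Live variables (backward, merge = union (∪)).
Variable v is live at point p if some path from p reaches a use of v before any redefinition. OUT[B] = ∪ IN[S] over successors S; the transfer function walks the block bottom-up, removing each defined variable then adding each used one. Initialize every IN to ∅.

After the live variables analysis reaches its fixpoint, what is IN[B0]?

Answer: {a, c}

Derivation:
Per-block solution:
  B0:   IN={a, c}   OUT={a, c, d}
  B1:   IN={a, c, d}   OUT={a, c, d}
  B2:   IN={a, c, d}   OUT={a, d, e}
  B3:   IN={a, d, e}   OUT={a, c, d, e}
  B4:   IN={a, d, e}   OUT={c, d}
  B5:   IN={c, d}   OUT={}

Merge at B0: OUT[B0] = IN[B1] = {a, c, d}
Applying B0's transfer function to that OUT value gives IN[B0] (row B0 above).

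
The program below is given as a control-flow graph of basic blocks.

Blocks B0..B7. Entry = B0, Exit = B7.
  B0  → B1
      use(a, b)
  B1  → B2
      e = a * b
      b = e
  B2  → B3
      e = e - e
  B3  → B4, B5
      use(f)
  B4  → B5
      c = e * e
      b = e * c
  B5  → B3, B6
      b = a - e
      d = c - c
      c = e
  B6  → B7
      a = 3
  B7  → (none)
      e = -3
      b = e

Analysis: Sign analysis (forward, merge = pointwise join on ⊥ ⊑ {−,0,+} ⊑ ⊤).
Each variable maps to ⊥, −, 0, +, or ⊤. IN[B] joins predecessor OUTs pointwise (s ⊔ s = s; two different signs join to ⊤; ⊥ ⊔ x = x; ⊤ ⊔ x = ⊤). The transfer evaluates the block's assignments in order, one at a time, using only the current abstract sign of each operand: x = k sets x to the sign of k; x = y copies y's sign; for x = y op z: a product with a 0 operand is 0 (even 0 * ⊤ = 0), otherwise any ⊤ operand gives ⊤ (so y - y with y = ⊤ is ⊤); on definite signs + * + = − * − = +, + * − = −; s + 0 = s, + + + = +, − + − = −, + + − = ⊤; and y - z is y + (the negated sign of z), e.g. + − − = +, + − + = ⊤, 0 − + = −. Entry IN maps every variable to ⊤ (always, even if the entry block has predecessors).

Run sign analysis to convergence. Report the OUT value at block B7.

Answer: {a: +, b: -, c: ⊤, d: ⊤, e: -, f: ⊤}

Derivation:
Converged values:
  B0: | IN=(all ⊤) | OUT=(all ⊤)
  B1: | IN=(all ⊤) | OUT=(all ⊤)
  B2: | IN=(all ⊤) | OUT=(all ⊤)
  B3: | IN=(all ⊤) | OUT=(all ⊤)
  B4: | IN=(all ⊤) | OUT=(all ⊤)
  B5: | IN=(all ⊤) | OUT=(all ⊤)
  B6: | IN=(all ⊤) | OUT={a:+; rest ⊤}
  B7: | IN={a:+; rest ⊤} | OUT={a:+, b:-, e:-; rest ⊤}

Merge at B7: IN[B7] = OUT[B6] = {a: +, b: ⊤, c: ⊤, d: ⊤, e: ⊤, f: ⊤}
Applying B7's transfer function to that IN value gives OUT[B7] (row B7 above).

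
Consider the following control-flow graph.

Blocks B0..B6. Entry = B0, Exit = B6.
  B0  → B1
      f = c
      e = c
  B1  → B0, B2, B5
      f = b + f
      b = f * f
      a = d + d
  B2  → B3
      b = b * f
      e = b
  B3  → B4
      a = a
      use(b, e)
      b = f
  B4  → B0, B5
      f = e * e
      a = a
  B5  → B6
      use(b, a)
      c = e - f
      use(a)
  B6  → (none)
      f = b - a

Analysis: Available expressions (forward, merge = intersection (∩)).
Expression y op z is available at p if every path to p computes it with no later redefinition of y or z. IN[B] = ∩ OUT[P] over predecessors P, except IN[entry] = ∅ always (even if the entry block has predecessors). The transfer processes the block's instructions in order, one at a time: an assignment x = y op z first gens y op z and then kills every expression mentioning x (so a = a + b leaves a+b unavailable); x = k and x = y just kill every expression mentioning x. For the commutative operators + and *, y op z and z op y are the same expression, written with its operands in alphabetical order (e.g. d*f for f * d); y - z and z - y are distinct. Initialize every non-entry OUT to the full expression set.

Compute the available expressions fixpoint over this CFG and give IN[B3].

Answer: {d+d, f*f}

Working:
Converged values:
  B0: | IN={} | OUT={}
  B1: | IN={} | OUT={d+d, f*f}
  B2: | IN={d+d, f*f} | OUT={d+d, f*f}
  B3: | IN={d+d, f*f} | OUT={d+d, f*f}
  B4: | IN={d+d, f*f} | OUT={d+d, e*e}
  B5: | IN={d+d} | OUT={d+d, e-f}
  B6: | IN={d+d, e-f} | OUT={b-a, d+d}

Merge at B3: IN[B3] = OUT[B2] = {d+d, f*f}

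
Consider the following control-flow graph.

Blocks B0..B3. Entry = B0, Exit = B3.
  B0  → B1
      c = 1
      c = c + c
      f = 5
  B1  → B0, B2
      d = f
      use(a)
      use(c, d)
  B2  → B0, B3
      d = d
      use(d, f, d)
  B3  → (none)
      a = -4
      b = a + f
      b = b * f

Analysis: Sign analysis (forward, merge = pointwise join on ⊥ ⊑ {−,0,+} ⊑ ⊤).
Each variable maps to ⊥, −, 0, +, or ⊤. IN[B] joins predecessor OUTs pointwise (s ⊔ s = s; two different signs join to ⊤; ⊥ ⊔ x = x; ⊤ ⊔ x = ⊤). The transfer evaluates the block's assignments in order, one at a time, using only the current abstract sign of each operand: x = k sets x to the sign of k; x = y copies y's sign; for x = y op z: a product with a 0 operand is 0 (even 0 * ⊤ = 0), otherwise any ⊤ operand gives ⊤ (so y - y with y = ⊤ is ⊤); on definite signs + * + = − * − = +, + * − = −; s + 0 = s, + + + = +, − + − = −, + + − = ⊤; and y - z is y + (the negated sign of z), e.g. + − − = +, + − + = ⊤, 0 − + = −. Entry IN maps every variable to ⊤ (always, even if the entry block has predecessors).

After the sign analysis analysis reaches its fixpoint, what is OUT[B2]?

Per-block solution:
  B0:   IN=(all ⊤)   OUT={c:+, f:+; rest ⊤}
  B1:   IN={c:+, f:+; rest ⊤}   OUT={c:+, d:+, f:+; rest ⊤}
  B2:   IN={c:+, d:+, f:+; rest ⊤}   OUT={c:+, d:+, f:+; rest ⊤}
  B3:   IN={c:+, d:+, f:+; rest ⊤}   OUT={a:-, c:+, d:+, f:+; rest ⊤}

Merge at B2: IN[B2] = OUT[B1] = {a: ⊤, b: ⊤, c: +, d: +, e: ⊤, f: +}
Applying B2's transfer function to that IN value gives OUT[B2] (row B2 above).

Answer: {a: ⊤, b: ⊤, c: +, d: +, e: ⊤, f: +}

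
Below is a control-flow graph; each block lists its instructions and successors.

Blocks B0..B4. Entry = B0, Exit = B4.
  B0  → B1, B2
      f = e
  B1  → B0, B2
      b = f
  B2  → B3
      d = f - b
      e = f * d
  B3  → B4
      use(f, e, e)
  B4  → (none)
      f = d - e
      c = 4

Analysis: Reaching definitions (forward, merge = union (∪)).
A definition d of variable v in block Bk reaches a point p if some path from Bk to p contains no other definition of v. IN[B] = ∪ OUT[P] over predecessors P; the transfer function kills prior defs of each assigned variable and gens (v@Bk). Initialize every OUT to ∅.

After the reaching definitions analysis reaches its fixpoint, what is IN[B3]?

Converged values:
  B0:   IN={b@B1, f@B0}   OUT={b@B1, f@B0}
  B1:   IN={b@B1, f@B0}   OUT={b@B1, f@B0}
  B2:   IN={b@B1, f@B0}   OUT={b@B1, d@B2, e@B2, f@B0}
  B3:   IN={b@B1, d@B2, e@B2, f@B0}   OUT={b@B1, d@B2, e@B2, f@B0}
  B4:   IN={b@B1, d@B2, e@B2, f@B0}   OUT={b@B1, c@B4, d@B2, e@B2, f@B4}

Merge at B3: IN[B3] = OUT[B2] = {b@B1, d@B2, e@B2, f@B0}

Answer: {b@B1, d@B2, e@B2, f@B0}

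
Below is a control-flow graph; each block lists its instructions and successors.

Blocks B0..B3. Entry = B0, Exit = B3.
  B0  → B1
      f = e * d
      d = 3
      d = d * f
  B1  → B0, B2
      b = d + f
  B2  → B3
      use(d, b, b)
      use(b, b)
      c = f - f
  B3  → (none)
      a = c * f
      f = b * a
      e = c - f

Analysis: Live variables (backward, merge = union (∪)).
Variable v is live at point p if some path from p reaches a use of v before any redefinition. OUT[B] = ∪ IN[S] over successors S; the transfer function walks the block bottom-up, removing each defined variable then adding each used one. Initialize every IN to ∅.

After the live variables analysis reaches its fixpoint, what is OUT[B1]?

Per-block solution:
  B0: | IN={d, e} | OUT={d, e, f}
  B1: | IN={d, e, f} | OUT={b, d, e, f}
  B2: | IN={b, d, f} | OUT={b, c, f}
  B3: | IN={b, c, f} | OUT={}

Merge at B1: OUT[B1] = IN[B0] ⊔ IN[B2] = {b, d, e, f}

Answer: {b, d, e, f}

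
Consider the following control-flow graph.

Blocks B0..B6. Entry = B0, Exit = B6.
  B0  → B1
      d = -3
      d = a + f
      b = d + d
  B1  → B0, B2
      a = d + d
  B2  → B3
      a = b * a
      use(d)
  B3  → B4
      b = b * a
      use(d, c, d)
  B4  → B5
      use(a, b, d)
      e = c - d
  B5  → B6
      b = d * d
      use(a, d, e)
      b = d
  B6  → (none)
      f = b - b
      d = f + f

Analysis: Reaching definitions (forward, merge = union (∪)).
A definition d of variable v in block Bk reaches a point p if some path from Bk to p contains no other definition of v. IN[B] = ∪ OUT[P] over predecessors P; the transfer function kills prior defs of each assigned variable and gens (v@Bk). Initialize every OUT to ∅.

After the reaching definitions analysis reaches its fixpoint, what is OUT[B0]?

Answer: {a@B1, b@B0, d@B0}

Trace:
Per-block solution:
  B0: | IN={a@B1, b@B0, d@B0} | OUT={a@B1, b@B0, d@B0}
  B1: | IN={a@B1, b@B0, d@B0} | OUT={a@B1, b@B0, d@B0}
  B2: | IN={a@B1, b@B0, d@B0} | OUT={a@B2, b@B0, d@B0}
  B3: | IN={a@B2, b@B0, d@B0} | OUT={a@B2, b@B3, d@B0}
  B4: | IN={a@B2, b@B3, d@B0} | OUT={a@B2, b@B3, d@B0, e@B4}
  B5: | IN={a@B2, b@B3, d@B0, e@B4} | OUT={a@B2, b@B5, d@B0, e@B4}
  B6: | IN={a@B2, b@B5, d@B0, e@B4} | OUT={a@B2, b@B5, d@B6, e@B4, f@B6}

Merge at B0 (entry node, so the boundary value {} is joined with the incoming edge(s)): IN[B0] = {} ⊔ OUT[B1] = {a@B1, b@B0, d@B0}
Applying B0's transfer function to that IN value gives OUT[B0] (row B0 above).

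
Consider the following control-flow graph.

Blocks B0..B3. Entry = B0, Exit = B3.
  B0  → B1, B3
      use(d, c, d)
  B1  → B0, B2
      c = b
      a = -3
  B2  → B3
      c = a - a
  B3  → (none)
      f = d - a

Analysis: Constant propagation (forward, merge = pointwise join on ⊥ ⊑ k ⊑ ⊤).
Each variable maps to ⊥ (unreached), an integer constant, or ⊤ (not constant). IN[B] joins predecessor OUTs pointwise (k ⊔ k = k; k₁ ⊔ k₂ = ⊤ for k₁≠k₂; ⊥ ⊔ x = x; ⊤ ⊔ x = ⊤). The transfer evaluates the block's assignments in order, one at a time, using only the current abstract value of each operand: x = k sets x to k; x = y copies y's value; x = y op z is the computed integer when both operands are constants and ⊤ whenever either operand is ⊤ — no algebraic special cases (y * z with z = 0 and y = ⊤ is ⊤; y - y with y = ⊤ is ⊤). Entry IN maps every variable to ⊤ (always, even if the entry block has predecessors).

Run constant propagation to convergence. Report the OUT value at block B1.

Fixpoint table:
  B0:   IN=(all ⊤)   OUT=(all ⊤)
  B1:   IN=(all ⊤)   OUT={a:-3; rest ⊤}
  B2:   IN={a:-3; rest ⊤}   OUT={a:-3, c:0; rest ⊤}
  B3:   IN=(all ⊤)   OUT=(all ⊤)

Merge at B1: IN[B1] = OUT[B0] = {a: ⊤, b: ⊤, c: ⊤, d: ⊤, e: ⊤, f: ⊤}
Applying B1's transfer function to that IN value gives OUT[B1] (row B1 above).

Answer: {a: -3, b: ⊤, c: ⊤, d: ⊤, e: ⊤, f: ⊤}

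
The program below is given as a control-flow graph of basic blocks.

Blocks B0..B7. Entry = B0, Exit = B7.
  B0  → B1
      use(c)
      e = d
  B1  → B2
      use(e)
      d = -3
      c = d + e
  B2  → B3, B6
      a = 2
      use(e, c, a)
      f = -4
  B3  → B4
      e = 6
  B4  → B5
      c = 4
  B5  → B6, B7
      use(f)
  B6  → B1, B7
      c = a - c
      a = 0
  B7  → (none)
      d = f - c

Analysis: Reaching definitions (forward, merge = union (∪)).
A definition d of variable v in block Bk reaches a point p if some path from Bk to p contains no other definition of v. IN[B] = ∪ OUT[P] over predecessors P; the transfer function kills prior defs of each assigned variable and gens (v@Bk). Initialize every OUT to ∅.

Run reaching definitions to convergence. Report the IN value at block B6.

Answer: {a@B2, c@B1, c@B4, d@B1, e@B0, e@B3, f@B2}

Derivation:
Converged values:
  B0: | IN={} | OUT={e@B0}
  B1: | IN={a@B6, c@B6, d@B1, e@B0, e@B3, f@B2} | OUT={a@B6, c@B1, d@B1, e@B0, e@B3, f@B2}
  B2: | IN={a@B6, c@B1, d@B1, e@B0, e@B3, f@B2} | OUT={a@B2, c@B1, d@B1, e@B0, e@B3, f@B2}
  B3: | IN={a@B2, c@B1, d@B1, e@B0, e@B3, f@B2} | OUT={a@B2, c@B1, d@B1, e@B3, f@B2}
  B4: | IN={a@B2, c@B1, d@B1, e@B3, f@B2} | OUT={a@B2, c@B4, d@B1, e@B3, f@B2}
  B5: | IN={a@B2, c@B4, d@B1, e@B3, f@B2} | OUT={a@B2, c@B4, d@B1, e@B3, f@B2}
  B6: | IN={a@B2, c@B1, c@B4, d@B1, e@B0, e@B3, f@B2} | OUT={a@B6, c@B6, d@B1, e@B0, e@B3, f@B2}
  B7: | IN={a@B2, a@B6, c@B4, c@B6, d@B1, e@B0, e@B3, f@B2} | OUT={a@B2, a@B6, c@B4, c@B6, d@B7, e@B0, e@B3, f@B2}

Merge at B6: IN[B6] = OUT[B2] ⊔ OUT[B5] = {a@B2, c@B1, c@B4, d@B1, e@B0, e@B3, f@B2}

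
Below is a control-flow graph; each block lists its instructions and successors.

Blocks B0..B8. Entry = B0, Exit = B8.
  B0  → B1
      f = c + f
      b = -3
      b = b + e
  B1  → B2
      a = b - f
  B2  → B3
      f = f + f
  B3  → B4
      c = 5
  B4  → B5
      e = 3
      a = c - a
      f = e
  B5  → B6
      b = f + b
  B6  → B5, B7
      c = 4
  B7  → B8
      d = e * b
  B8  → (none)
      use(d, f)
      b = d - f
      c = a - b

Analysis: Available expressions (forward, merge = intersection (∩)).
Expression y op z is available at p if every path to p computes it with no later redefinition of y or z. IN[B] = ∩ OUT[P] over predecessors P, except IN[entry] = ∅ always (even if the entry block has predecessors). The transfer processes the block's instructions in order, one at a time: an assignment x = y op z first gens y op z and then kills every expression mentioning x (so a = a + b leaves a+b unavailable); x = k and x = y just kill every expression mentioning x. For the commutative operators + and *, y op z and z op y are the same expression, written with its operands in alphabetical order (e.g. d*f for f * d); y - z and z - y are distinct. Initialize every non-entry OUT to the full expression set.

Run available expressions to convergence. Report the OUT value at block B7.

Converged values:
  B0:  IN={}  OUT={}
  B1:  IN={}  OUT={b-f}
  B2:  IN={b-f}  OUT={}
  B3:  IN={}  OUT={}
  B4:  IN={}  OUT={}
  B5:  IN={}  OUT={}
  B6:  IN={}  OUT={}
  B7:  IN={}  OUT={b*e}
  B8:  IN={b*e}  OUT={a-b, d-f}

Merge at B7: IN[B7] = OUT[B6] = {}
Applying B7's transfer function to that IN value gives OUT[B7] (row B7 above).

Answer: {b*e}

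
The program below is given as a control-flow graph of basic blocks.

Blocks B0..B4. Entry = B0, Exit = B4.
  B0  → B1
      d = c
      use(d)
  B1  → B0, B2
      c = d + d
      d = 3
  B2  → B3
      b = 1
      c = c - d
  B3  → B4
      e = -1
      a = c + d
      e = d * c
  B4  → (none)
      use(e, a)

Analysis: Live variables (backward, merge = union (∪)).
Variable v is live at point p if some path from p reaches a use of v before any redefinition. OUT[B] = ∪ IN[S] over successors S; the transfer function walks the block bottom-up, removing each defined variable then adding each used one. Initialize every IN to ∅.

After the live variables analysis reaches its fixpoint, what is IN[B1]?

Converged values:
  B0:  IN={c}  OUT={d}
  B1:  IN={d}  OUT={c, d}
  B2:  IN={c, d}  OUT={c, d}
  B3:  IN={c, d}  OUT={a, e}
  B4:  IN={a, e}  OUT={}

Merge at B1: OUT[B1] = IN[B0] ⊔ IN[B2] = {c, d}
Applying B1's transfer function to that OUT value gives IN[B1] (row B1 above).

Answer: {d}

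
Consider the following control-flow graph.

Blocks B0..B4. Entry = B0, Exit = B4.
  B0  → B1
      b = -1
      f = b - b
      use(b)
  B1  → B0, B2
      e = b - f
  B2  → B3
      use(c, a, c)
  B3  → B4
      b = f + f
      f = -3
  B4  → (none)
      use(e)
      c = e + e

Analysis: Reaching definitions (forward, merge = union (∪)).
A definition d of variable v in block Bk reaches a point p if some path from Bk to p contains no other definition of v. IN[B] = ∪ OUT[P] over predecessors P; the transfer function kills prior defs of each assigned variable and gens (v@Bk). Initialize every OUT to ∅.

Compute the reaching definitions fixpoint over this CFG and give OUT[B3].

Answer: {b@B3, e@B1, f@B3}

Trace:
Per-block solution:
  B0: | IN={b@B0, e@B1, f@B0} | OUT={b@B0, e@B1, f@B0}
  B1: | IN={b@B0, e@B1, f@B0} | OUT={b@B0, e@B1, f@B0}
  B2: | IN={b@B0, e@B1, f@B0} | OUT={b@B0, e@B1, f@B0}
  B3: | IN={b@B0, e@B1, f@B0} | OUT={b@B3, e@B1, f@B3}
  B4: | IN={b@B3, e@B1, f@B3} | OUT={b@B3, c@B4, e@B1, f@B3}

Merge at B3: IN[B3] = OUT[B2] = {b@B0, e@B1, f@B0}
Applying B3's transfer function to that IN value gives OUT[B3] (row B3 above).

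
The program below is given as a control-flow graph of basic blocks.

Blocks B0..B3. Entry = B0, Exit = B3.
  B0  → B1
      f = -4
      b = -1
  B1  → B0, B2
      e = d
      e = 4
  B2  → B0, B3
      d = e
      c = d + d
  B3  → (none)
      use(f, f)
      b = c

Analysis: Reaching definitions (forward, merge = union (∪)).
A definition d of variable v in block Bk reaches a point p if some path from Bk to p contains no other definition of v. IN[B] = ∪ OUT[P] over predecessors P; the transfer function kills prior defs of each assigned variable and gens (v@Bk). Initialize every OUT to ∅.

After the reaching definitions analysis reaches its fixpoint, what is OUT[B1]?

Answer: {b@B0, c@B2, d@B2, e@B1, f@B0}

Trace:
Converged values:
  B0:   IN={b@B0, c@B2, d@B2, e@B1, f@B0}   OUT={b@B0, c@B2, d@B2, e@B1, f@B0}
  B1:   IN={b@B0, c@B2, d@B2, e@B1, f@B0}   OUT={b@B0, c@B2, d@B2, e@B1, f@B0}
  B2:   IN={b@B0, c@B2, d@B2, e@B1, f@B0}   OUT={b@B0, c@B2, d@B2, e@B1, f@B0}
  B3:   IN={b@B0, c@B2, d@B2, e@B1, f@B0}   OUT={b@B3, c@B2, d@B2, e@B1, f@B0}

Merge at B1: IN[B1] = OUT[B0] = {b@B0, c@B2, d@B2, e@B1, f@B0}
Applying B1's transfer function to that IN value gives OUT[B1] (row B1 above).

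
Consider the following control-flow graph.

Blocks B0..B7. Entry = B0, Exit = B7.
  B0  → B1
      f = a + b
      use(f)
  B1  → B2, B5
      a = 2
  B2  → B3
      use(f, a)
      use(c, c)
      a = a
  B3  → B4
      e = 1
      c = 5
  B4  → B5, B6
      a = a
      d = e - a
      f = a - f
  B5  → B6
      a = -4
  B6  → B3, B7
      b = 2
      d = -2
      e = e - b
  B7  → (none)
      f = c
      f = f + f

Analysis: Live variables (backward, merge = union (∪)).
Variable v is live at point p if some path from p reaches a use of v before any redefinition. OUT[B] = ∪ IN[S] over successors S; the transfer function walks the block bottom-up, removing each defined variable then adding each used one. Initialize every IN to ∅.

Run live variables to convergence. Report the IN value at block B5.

Answer: {c, e, f}

Derivation:
Fixpoint table:
  B0:   IN={a, b, c, e}   OUT={c, e, f}
  B1:   IN={c, e, f}   OUT={a, c, e, f}
  B2:   IN={a, c, f}   OUT={a, f}
  B3:   IN={a, f}   OUT={a, c, e, f}
  B4:   IN={a, c, e, f}   OUT={a, c, e, f}
  B5:   IN={c, e, f}   OUT={a, c, e, f}
  B6:   IN={a, c, e, f}   OUT={a, c, f}
  B7:   IN={c}   OUT={}

Merge at B5: OUT[B5] = IN[B6] = {a, c, e, f}
Applying B5's transfer function to that OUT value gives IN[B5] (row B5 above).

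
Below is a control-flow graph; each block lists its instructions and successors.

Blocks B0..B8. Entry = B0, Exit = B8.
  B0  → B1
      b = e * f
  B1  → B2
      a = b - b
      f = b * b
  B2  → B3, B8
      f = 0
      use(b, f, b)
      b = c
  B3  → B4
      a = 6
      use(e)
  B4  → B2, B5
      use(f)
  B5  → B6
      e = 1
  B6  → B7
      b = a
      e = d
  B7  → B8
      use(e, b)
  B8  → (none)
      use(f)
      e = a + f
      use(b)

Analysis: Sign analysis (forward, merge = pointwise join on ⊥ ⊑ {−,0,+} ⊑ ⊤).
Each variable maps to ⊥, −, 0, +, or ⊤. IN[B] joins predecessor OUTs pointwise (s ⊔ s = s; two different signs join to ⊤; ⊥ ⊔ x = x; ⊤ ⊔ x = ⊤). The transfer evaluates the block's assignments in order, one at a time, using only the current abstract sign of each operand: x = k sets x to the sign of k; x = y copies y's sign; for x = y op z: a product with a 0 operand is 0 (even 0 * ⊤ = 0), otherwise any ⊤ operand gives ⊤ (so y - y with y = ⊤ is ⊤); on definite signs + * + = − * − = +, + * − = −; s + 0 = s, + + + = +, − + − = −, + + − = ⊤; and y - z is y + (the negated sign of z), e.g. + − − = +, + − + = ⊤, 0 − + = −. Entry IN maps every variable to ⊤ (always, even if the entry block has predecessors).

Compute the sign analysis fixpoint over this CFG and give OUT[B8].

Fixpoint table:
  B0: | IN=(all ⊤) | OUT=(all ⊤)
  B1: | IN=(all ⊤) | OUT=(all ⊤)
  B2: | IN=(all ⊤) | OUT={f:0; rest ⊤}
  B3: | IN={f:0; rest ⊤} | OUT={a:+, f:0; rest ⊤}
  B4: | IN={a:+, f:0; rest ⊤} | OUT={a:+, f:0; rest ⊤}
  B5: | IN={a:+, f:0; rest ⊤} | OUT={a:+, e:+, f:0; rest ⊤}
  B6: | IN={a:+, e:+, f:0; rest ⊤} | OUT={a:+, b:+, f:0; rest ⊤}
  B7: | IN={a:+, b:+, f:0; rest ⊤} | OUT={a:+, b:+, f:0; rest ⊤}
  B8: | IN={f:0; rest ⊤} | OUT={f:0; rest ⊤}

Merge at B8: IN[B8] = OUT[B2] ⊔ OUT[B7] = {a: ⊤, b: ⊤, c: ⊤, d: ⊤, e: ⊤, f: 0}
Applying B8's transfer function to that IN value gives OUT[B8] (row B8 above).

Answer: {a: ⊤, b: ⊤, c: ⊤, d: ⊤, e: ⊤, f: 0}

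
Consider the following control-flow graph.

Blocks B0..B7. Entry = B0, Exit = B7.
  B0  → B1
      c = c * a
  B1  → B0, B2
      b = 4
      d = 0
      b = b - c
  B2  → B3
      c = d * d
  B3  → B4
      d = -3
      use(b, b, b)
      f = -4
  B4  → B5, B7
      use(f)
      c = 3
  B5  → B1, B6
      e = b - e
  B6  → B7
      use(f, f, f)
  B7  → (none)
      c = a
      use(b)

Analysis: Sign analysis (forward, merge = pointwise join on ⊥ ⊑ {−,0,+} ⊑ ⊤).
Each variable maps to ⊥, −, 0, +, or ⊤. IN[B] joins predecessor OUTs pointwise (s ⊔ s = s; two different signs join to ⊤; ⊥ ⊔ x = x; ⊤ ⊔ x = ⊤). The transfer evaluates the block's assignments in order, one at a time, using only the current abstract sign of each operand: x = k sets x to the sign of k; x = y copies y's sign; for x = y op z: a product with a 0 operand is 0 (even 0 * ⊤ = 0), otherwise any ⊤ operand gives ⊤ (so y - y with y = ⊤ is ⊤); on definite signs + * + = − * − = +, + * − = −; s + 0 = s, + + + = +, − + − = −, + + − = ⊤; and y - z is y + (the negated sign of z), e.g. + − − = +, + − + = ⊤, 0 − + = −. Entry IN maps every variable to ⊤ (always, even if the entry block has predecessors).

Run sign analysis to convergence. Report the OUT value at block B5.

Answer: {a: ⊤, b: ⊤, c: +, d: -, e: ⊤, f: -}

Working:
Per-block solution:
  B0:  IN=(all ⊤)  OUT=(all ⊤)
  B1:  IN=(all ⊤)  OUT={d:0; rest ⊤}
  B2:  IN={d:0; rest ⊤}  OUT={c:0, d:0; rest ⊤}
  B3:  IN={c:0, d:0; rest ⊤}  OUT={c:0, d:-, f:-; rest ⊤}
  B4:  IN={c:0, d:-, f:-; rest ⊤}  OUT={c:+, d:-, f:-; rest ⊤}
  B5:  IN={c:+, d:-, f:-; rest ⊤}  OUT={c:+, d:-, f:-; rest ⊤}
  B6:  IN={c:+, d:-, f:-; rest ⊤}  OUT={c:+, d:-, f:-; rest ⊤}
  B7:  IN={c:+, d:-, f:-; rest ⊤}  OUT={d:-, f:-; rest ⊤}

Merge at B5: IN[B5] = OUT[B4] = {a: ⊤, b: ⊤, c: +, d: -, e: ⊤, f: -}
Applying B5's transfer function to that IN value gives OUT[B5] (row B5 above).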